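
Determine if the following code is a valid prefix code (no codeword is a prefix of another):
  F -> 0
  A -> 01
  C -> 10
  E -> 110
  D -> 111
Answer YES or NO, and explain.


Checking each pair (does one codeword prefix another?):
  F='0' vs A='01': prefix -- VIOLATION

NO -- this is NOT a valid prefix code. F (0) is a prefix of A (01).


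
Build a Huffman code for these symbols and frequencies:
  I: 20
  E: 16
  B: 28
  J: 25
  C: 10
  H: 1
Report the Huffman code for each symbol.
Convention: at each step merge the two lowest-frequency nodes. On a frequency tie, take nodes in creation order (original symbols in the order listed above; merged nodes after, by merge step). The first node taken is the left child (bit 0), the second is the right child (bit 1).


Huffman tree construction:
Step 1: Merge H(1) + C(10) = 11
Step 2: Merge (H+C)(11) + E(16) = 27
Step 3: Merge I(20) + J(25) = 45
Step 4: Merge ((H+C)+E)(27) + B(28) = 55
Step 5: Merge (I+J)(45) + (((H+C)+E)+B)(55) = 100
Read each symbol's code off the tree from the root (left child = 0, right child = 1).

Codes:
  I: 00 (length 2)
  E: 101 (length 3)
  B: 11 (length 2)
  J: 01 (length 2)
  C: 1001 (length 4)
  H: 1000 (length 4)
Average code length: 238/100 = 2.3800 bits/symbol


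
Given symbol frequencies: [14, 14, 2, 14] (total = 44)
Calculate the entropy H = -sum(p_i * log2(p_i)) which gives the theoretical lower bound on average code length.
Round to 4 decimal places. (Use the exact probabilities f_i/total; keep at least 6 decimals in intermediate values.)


Per-symbol terms -p_i * log2(p_i) with p_i = f_i/44:
  p = 14/44 = 0.318182: log2(p) = -1.652077, -p*log2(p) = 0.525661
  p = 14/44 = 0.318182: log2(p) = -1.652077, -p*log2(p) = 0.525661
  p = 2/44 = 0.045455: log2(p) = -4.459432, -p*log2(p) = 0.202701
  p = 14/44 = 0.318182: log2(p) = -1.652077, -p*log2(p) = 0.525661
H = 0.525661 + 0.525661 + 0.202701 + 0.525661 = 1.779684

H = 1.7797 bits/symbol


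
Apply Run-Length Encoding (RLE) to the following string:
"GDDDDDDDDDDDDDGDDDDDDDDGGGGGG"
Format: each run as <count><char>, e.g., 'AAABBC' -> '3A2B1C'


Scanning runs left to right:
  i=0: run of 'G' x 1 -> '1G'
  i=1: run of 'D' x 13 -> '13D'
  i=14: run of 'G' x 1 -> '1G'
  i=15: run of 'D' x 8 -> '8D'
  i=23: run of 'G' x 6 -> '6G'

RLE = 1G13D1G8D6G


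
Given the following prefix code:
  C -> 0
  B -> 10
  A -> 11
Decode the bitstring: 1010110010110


Decoding step by step:
Bits 10 -> B
Bits 10 -> B
Bits 11 -> A
Bits 0 -> C
Bits 0 -> C
Bits 10 -> B
Bits 11 -> A
Bits 0 -> C


Decoded message: BBACCBAC


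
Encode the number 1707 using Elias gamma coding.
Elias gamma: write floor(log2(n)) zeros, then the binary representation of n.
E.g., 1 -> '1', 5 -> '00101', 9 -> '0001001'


num_bits = floor(log2(1707)) + 1 = 11
leading_zeros = num_bits - 1 = 10
binary(1707) = 11010101011

Elias gamma(1707) = '0000000000' + '11010101011' = 000000000011010101011 (21 bits)


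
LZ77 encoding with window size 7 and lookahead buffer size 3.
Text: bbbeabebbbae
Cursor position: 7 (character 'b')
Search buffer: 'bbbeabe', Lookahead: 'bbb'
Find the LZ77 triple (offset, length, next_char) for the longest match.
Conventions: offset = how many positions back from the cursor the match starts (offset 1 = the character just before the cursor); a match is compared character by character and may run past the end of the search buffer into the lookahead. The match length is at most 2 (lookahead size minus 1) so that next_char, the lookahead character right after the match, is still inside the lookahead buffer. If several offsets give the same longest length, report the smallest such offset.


Try each offset into the search buffer:
  offset=1 (pos 6, char 'e'): match length 0
  offset=2 (pos 5, char 'b'): match length 1
  offset=3 (pos 4, char 'a'): match length 0
  offset=4 (pos 3, char 'e'): match length 0
  offset=5 (pos 2, char 'b'): match length 1
  offset=6 (pos 1, char 'b'): match length 2
  offset=7 (pos 0, char 'b'): match length 2
Longest match has length 2, found at offsets 6, 7; take the smallest, offset 6.
next_char = character at position 7 + 2 = 9 -> 'b'

Best match: offset=6, length=2 (matching 'bb' starting at position 1)
LZ77 triple: (6, 2, 'b')


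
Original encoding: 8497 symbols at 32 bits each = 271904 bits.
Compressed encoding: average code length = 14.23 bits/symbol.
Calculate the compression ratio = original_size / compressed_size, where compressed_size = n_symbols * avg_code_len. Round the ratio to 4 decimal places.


original_size = n_symbols * orig_bits = 8497 * 32 = 271904 bits
compressed_size = n_symbols * avg_code_len = 8497 * 14.23 = 120912.31 bits
ratio = original_size / compressed_size = 271904 / 120912.31 = 2.2488

Compression ratio = 2.2488


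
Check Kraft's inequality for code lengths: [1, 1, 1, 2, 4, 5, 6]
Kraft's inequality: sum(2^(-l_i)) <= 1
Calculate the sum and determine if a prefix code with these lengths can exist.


Sum = 2^(-1) + 2^(-1) + 2^(-1) + 2^(-2) + 2^(-4) + 2^(-5) + 2^(-6)
    = 0.5 + 0.5 + 0.5 + 0.25 + 0.0625 + 0.03125 + 0.015625
    = 119/64 = 1.859375
Since 1.859375 > 1, Kraft's inequality is NOT satisfied.
A prefix code with these lengths CANNOT exist.

Kraft sum = 1.859375. Not satisfied.


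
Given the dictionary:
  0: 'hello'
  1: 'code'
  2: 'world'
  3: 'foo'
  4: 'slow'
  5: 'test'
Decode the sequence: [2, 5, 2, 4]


Look up each index in the dictionary:
  2 -> 'world'
  5 -> 'test'
  2 -> 'world'
  4 -> 'slow'

Decoded: "world test world slow"


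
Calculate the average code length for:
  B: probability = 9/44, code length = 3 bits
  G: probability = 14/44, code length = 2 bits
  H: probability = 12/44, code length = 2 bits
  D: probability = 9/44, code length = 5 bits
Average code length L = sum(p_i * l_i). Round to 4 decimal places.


Weighted contributions p_i * l_i:
  B: (9/44) * 3 = 27/44
  G: (14/44) * 2 = 28/44
  H: (12/44) * 2 = 24/44
  D: (9/44) * 5 = 45/44
Sum = (27 + 28 + 24 + 45)/44 = 124/44

L = 124/44 = 2.8182 bits/symbol


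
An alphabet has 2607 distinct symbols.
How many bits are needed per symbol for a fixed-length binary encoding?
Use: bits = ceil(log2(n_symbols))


log2(2607) = 11.3482
Bracket: 2^11 = 2048 < 2607 <= 2^12 = 4096
So ceil(log2(2607)) = 12

bits = ceil(log2(2607)) = ceil(11.3482) = 12 bits


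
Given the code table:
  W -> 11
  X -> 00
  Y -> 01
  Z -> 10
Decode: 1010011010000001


Decoding:
10 -> Z
10 -> Z
01 -> Y
10 -> Z
10 -> Z
00 -> X
00 -> X
01 -> Y


Result: ZZYZZXXY


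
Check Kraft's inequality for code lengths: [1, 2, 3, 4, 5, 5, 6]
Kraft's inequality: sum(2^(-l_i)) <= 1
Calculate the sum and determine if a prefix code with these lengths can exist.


Sum = 2^(-1) + 2^(-2) + 2^(-3) + 2^(-4) + 2^(-5) + 2^(-5) + 2^(-6)
    = 0.5 + 0.25 + 0.125 + 0.0625 + 0.03125 + 0.03125 + 0.015625
    = 65/64 = 1.015625
Since 1.015625 > 1, Kraft's inequality is NOT satisfied.
A prefix code with these lengths CANNOT exist.

Kraft sum = 1.015625. Not satisfied.


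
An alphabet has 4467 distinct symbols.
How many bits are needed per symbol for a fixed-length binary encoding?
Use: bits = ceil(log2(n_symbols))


log2(4467) = 12.1251
Bracket: 2^12 = 4096 < 4467 <= 2^13 = 8192
So ceil(log2(4467)) = 13

bits = ceil(log2(4467)) = ceil(12.1251) = 13 bits


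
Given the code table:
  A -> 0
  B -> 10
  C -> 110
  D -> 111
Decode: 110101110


Decoding:
110 -> C
10 -> B
111 -> D
0 -> A


Result: CBDA


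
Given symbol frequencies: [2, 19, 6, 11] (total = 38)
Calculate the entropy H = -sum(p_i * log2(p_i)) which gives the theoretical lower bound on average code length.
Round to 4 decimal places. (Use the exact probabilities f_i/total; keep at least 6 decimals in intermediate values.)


Per-symbol terms -p_i * log2(p_i) with p_i = f_i/38:
  p = 2/38 = 0.052632: log2(p) = -4.247928, -p*log2(p) = 0.223575
  p = 19/38 = 0.500000: log2(p) = -1.000000, -p*log2(p) = 0.500000
  p = 6/38 = 0.157895: log2(p) = -2.662965, -p*log2(p) = 0.420468
  p = 11/38 = 0.289474: log2(p) = -1.788496, -p*log2(p) = 0.517722
H = 0.223575 + 0.500000 + 0.420468 + 0.517722 = 1.661765

H = 1.6618 bits/symbol


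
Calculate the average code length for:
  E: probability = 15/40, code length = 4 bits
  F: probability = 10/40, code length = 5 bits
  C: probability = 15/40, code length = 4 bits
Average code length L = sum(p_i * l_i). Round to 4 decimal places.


Weighted contributions p_i * l_i:
  E: (15/40) * 4 = 60/40
  F: (10/40) * 5 = 50/40
  C: (15/40) * 4 = 60/40
Sum = (60 + 50 + 60)/40 = 170/40

L = 170/40 = 4.2500 bits/symbol


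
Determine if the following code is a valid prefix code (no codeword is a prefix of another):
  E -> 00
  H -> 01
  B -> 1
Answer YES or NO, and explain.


Checking each pair (does one codeword prefix another?):
  E='00' vs H='01': no prefix
  E='00' vs B='1': no prefix
  H='01' vs E='00': no prefix
  H='01' vs B='1': no prefix
  B='1' vs E='00': no prefix
  B='1' vs H='01': no prefix
No violation found over all pairs.

YES -- this is a valid prefix code. No codeword is a prefix of any other codeword.


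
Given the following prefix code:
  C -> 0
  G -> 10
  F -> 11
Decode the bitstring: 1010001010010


Decoding step by step:
Bits 10 -> G
Bits 10 -> G
Bits 0 -> C
Bits 0 -> C
Bits 10 -> G
Bits 10 -> G
Bits 0 -> C
Bits 10 -> G


Decoded message: GGCCGGCG


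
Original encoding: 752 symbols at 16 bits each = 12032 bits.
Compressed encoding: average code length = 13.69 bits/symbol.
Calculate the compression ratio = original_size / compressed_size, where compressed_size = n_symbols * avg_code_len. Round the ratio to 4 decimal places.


original_size = n_symbols * orig_bits = 752 * 16 = 12032 bits
compressed_size = n_symbols * avg_code_len = 752 * 13.69 = 10294.88 bits
ratio = original_size / compressed_size = 12032 / 10294.88 = 1.1687

Compression ratio = 1.1687


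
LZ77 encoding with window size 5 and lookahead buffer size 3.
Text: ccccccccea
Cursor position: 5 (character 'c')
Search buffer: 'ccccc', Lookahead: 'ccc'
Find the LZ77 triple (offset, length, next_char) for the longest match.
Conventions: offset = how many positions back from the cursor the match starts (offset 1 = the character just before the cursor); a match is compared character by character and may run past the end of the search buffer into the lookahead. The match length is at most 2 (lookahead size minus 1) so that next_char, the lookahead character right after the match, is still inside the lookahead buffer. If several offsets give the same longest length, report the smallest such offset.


Try each offset into the search buffer:
  offset=1 (pos 4, char 'c'): match length 2
  offset=2 (pos 3, char 'c'): match length 2
  offset=3 (pos 2, char 'c'): match length 2
  offset=4 (pos 1, char 'c'): match length 2
  offset=5 (pos 0, char 'c'): match length 2
Longest match has length 2, found at offsets 1, 2, 3, 4, 5; take the smallest, offset 1.
next_char = character at position 5 + 2 = 7 -> 'c'

Best match: offset=1, length=2 (matching 'cc' starting at position 4)
LZ77 triple: (1, 2, 'c')


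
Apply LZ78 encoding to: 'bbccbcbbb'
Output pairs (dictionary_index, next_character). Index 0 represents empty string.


LZ78 encoding steps:
Dictionary: {0: ''}
Step 1: w='' (idx 0), next='b' -> output (0, 'b'), add 'b' as idx 1
Step 2: w='b' (idx 1), next='c' -> output (1, 'c'), add 'bc' as idx 2
Step 3: w='' (idx 0), next='c' -> output (0, 'c'), add 'c' as idx 3
Step 4: w='bc' (idx 2), next='b' -> output (2, 'b'), add 'bcb' as idx 4
Step 5: w='b' (idx 1), next='b' -> output (1, 'b'), add 'bb' as idx 5


Encoded: [(0, 'b'), (1, 'c'), (0, 'c'), (2, 'b'), (1, 'b')]


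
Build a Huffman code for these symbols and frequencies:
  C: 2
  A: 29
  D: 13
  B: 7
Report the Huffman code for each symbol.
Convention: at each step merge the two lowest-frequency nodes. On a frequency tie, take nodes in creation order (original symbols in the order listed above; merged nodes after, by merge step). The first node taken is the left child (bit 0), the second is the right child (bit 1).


Huffman tree construction:
Step 1: Merge C(2) + B(7) = 9
Step 2: Merge (C+B)(9) + D(13) = 22
Step 3: Merge ((C+B)+D)(22) + A(29) = 51
Read each symbol's code off the tree from the root (left child = 0, right child = 1).

Codes:
  C: 000 (length 3)
  A: 1 (length 1)
  D: 01 (length 2)
  B: 001 (length 3)
Average code length: 82/51 = 1.6078 bits/symbol


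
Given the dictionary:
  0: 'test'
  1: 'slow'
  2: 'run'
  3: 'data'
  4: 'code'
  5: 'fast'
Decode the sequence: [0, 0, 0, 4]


Look up each index in the dictionary:
  0 -> 'test'
  0 -> 'test'
  0 -> 'test'
  4 -> 'code'

Decoded: "test test test code"


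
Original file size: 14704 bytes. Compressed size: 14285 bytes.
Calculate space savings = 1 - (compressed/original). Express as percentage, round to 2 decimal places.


ratio = compressed/original = 14285/14704 = 0.971504
savings = 1 - ratio = 1 - 0.971504 = 0.028496
as a percentage: 0.028496 * 100 = 2.85%

Space savings = 1 - 14285/14704 = 2.85%


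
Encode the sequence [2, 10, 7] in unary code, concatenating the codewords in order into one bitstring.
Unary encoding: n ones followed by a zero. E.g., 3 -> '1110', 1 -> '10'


Encode each number as n ones followed by a terminating 0:
  2 -> 110 (3 bits)
  10 -> 11111111110 (11 bits)
  7 -> 11111110 (8 bits)
Total length = 3 + 11 + 8 = 22 bits.

Unary([2, 10, 7]) = 1101111111111011111110 (22 bits)


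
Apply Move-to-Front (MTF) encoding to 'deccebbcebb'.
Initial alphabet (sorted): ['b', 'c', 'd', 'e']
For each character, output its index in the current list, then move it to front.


MTF encoding:
'd': index 2 in ['b', 'c', 'd', 'e'] -> ['d', 'b', 'c', 'e']
'e': index 3 in ['d', 'b', 'c', 'e'] -> ['e', 'd', 'b', 'c']
'c': index 3 in ['e', 'd', 'b', 'c'] -> ['c', 'e', 'd', 'b']
'c': index 0 in ['c', 'e', 'd', 'b'] -> ['c', 'e', 'd', 'b']
'e': index 1 in ['c', 'e', 'd', 'b'] -> ['e', 'c', 'd', 'b']
'b': index 3 in ['e', 'c', 'd', 'b'] -> ['b', 'e', 'c', 'd']
'b': index 0 in ['b', 'e', 'c', 'd'] -> ['b', 'e', 'c', 'd']
'c': index 2 in ['b', 'e', 'c', 'd'] -> ['c', 'b', 'e', 'd']
'e': index 2 in ['c', 'b', 'e', 'd'] -> ['e', 'c', 'b', 'd']
'b': index 2 in ['e', 'c', 'b', 'd'] -> ['b', 'e', 'c', 'd']
'b': index 0 in ['b', 'e', 'c', 'd'] -> ['b', 'e', 'c', 'd']


Output: [2, 3, 3, 0, 1, 3, 0, 2, 2, 2, 0]


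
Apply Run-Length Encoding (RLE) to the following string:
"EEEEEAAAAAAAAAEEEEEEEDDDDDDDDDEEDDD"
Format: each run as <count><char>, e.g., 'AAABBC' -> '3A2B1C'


Scanning runs left to right:
  i=0: run of 'E' x 5 -> '5E'
  i=5: run of 'A' x 9 -> '9A'
  i=14: run of 'E' x 7 -> '7E'
  i=21: run of 'D' x 9 -> '9D'
  i=30: run of 'E' x 2 -> '2E'
  i=32: run of 'D' x 3 -> '3D'

RLE = 5E9A7E9D2E3D


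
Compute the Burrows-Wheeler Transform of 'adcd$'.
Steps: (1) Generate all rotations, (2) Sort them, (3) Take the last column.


Rotations (sorted):
  0: $adcd -> last char: d
  1: adcd$ -> last char: $
  2: cd$ad -> last char: d
  3: d$adc -> last char: c
  4: dcd$a -> last char: a


BWT = d$dca


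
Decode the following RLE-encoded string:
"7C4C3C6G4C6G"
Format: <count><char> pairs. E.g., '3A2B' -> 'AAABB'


Expanding each <count><char> pair:
  7C -> 'CCCCCCC'
  4C -> 'CCCC'
  3C -> 'CCC'
  6G -> 'GGGGGG'
  4C -> 'CCCC'
  6G -> 'GGGGGG'

Decoded = CCCCCCCCCCCCCCGGGGGGCCCCGGGGGG


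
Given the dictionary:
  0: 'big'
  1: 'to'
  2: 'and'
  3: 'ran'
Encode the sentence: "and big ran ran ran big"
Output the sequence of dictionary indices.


Look up each word in the dictionary:
  'and' -> 2
  'big' -> 0
  'ran' -> 3
  'ran' -> 3
  'ran' -> 3
  'big' -> 0

Encoded: [2, 0, 3, 3, 3, 0]


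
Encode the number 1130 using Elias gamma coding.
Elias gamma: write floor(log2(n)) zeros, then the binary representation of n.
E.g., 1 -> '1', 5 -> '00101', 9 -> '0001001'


num_bits = floor(log2(1130)) + 1 = 11
leading_zeros = num_bits - 1 = 10
binary(1130) = 10001101010

Elias gamma(1130) = '0000000000' + '10001101010' = 000000000010001101010 (21 bits)


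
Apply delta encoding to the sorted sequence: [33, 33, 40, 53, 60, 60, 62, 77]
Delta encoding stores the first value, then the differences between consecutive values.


First value: 33
Deltas:
  33 - 33 = 0
  40 - 33 = 7
  53 - 40 = 13
  60 - 53 = 7
  60 - 60 = 0
  62 - 60 = 2
  77 - 62 = 15


Delta encoded: [33, 0, 7, 13, 7, 0, 2, 15]


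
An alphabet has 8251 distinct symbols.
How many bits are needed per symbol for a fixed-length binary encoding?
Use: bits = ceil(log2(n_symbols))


log2(8251) = 13.0104
Bracket: 2^13 = 8192 < 8251 <= 2^14 = 16384
So ceil(log2(8251)) = 14

bits = ceil(log2(8251)) = ceil(13.0104) = 14 bits


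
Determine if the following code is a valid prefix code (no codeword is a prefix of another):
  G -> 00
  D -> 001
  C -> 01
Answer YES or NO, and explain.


Checking each pair (does one codeword prefix another?):
  G='00' vs D='001': prefix -- VIOLATION

NO -- this is NOT a valid prefix code. G (00) is a prefix of D (001).


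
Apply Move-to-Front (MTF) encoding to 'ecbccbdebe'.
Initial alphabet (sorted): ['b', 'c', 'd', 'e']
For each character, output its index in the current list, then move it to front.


MTF encoding:
'e': index 3 in ['b', 'c', 'd', 'e'] -> ['e', 'b', 'c', 'd']
'c': index 2 in ['e', 'b', 'c', 'd'] -> ['c', 'e', 'b', 'd']
'b': index 2 in ['c', 'e', 'b', 'd'] -> ['b', 'c', 'e', 'd']
'c': index 1 in ['b', 'c', 'e', 'd'] -> ['c', 'b', 'e', 'd']
'c': index 0 in ['c', 'b', 'e', 'd'] -> ['c', 'b', 'e', 'd']
'b': index 1 in ['c', 'b', 'e', 'd'] -> ['b', 'c', 'e', 'd']
'd': index 3 in ['b', 'c', 'e', 'd'] -> ['d', 'b', 'c', 'e']
'e': index 3 in ['d', 'b', 'c', 'e'] -> ['e', 'd', 'b', 'c']
'b': index 2 in ['e', 'd', 'b', 'c'] -> ['b', 'e', 'd', 'c']
'e': index 1 in ['b', 'e', 'd', 'c'] -> ['e', 'b', 'd', 'c']


Output: [3, 2, 2, 1, 0, 1, 3, 3, 2, 1]


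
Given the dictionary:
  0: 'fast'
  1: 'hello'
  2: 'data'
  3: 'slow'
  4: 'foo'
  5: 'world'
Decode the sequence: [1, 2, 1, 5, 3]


Look up each index in the dictionary:
  1 -> 'hello'
  2 -> 'data'
  1 -> 'hello'
  5 -> 'world'
  3 -> 'slow'

Decoded: "hello data hello world slow"


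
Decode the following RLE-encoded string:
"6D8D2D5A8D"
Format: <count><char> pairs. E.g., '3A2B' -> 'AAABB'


Expanding each <count><char> pair:
  6D -> 'DDDDDD'
  8D -> 'DDDDDDDD'
  2D -> 'DD'
  5A -> 'AAAAA'
  8D -> 'DDDDDDDD'

Decoded = DDDDDDDDDDDDDDDDAAAAADDDDDDDD


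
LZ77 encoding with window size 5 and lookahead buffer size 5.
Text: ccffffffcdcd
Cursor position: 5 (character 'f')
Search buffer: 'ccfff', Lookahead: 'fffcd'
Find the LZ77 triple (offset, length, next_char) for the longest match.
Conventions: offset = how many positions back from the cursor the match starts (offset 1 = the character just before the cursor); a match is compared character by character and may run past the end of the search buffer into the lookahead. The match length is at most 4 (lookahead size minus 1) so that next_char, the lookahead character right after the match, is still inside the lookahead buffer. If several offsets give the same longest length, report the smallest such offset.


Try each offset into the search buffer:
  offset=1 (pos 4, char 'f'): match length 3
  offset=2 (pos 3, char 'f'): match length 3
  offset=3 (pos 2, char 'f'): match length 3
  offset=4 (pos 1, char 'c'): match length 0
  offset=5 (pos 0, char 'c'): match length 0
Longest match has length 3, found at offsets 1, 2, 3; take the smallest, offset 1.
next_char = character at position 5 + 3 = 8 -> 'c'

Best match: offset=1, length=3 (matching 'fff' starting at position 4)
LZ77 triple: (1, 3, 'c')


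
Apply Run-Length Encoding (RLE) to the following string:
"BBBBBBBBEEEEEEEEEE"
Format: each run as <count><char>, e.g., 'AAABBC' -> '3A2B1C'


Scanning runs left to right:
  i=0: run of 'B' x 8 -> '8B'
  i=8: run of 'E' x 10 -> '10E'

RLE = 8B10E


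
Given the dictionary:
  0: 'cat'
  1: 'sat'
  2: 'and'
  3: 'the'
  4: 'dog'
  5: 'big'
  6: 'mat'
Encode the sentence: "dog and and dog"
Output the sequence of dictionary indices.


Look up each word in the dictionary:
  'dog' -> 4
  'and' -> 2
  'and' -> 2
  'dog' -> 4

Encoded: [4, 2, 2, 4]


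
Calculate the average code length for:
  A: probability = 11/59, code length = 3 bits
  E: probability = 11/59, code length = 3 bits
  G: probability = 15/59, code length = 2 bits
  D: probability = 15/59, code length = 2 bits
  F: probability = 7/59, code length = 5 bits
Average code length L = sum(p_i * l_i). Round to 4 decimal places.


Weighted contributions p_i * l_i:
  A: (11/59) * 3 = 33/59
  E: (11/59) * 3 = 33/59
  G: (15/59) * 2 = 30/59
  D: (15/59) * 2 = 30/59
  F: (7/59) * 5 = 35/59
Sum = (33 + 33 + 30 + 30 + 35)/59 = 161/59

L = 161/59 = 2.7288 bits/symbol


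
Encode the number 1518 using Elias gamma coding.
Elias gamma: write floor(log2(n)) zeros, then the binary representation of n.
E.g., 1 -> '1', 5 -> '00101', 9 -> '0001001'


num_bits = floor(log2(1518)) + 1 = 11
leading_zeros = num_bits - 1 = 10
binary(1518) = 10111101110

Elias gamma(1518) = '0000000000' + '10111101110' = 000000000010111101110 (21 bits)


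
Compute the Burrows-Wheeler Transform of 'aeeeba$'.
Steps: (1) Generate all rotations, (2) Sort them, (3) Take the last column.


Rotations (sorted):
  0: $aeeeba -> last char: a
  1: a$aeeeb -> last char: b
  2: aeeeba$ -> last char: $
  3: ba$aeee -> last char: e
  4: eba$aee -> last char: e
  5: eeba$ae -> last char: e
  6: eeeba$a -> last char: a


BWT = ab$eeea


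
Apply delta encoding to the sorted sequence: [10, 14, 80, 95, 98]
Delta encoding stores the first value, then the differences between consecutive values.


First value: 10
Deltas:
  14 - 10 = 4
  80 - 14 = 66
  95 - 80 = 15
  98 - 95 = 3


Delta encoded: [10, 4, 66, 15, 3]


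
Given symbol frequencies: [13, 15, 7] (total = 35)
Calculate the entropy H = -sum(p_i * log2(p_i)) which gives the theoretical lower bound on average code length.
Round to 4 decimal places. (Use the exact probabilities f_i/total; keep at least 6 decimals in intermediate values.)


Per-symbol terms -p_i * log2(p_i) with p_i = f_i/35:
  p = 13/35 = 0.371429: log2(p) = -1.428843, -p*log2(p) = 0.530713
  p = 15/35 = 0.428571: log2(p) = -1.222392, -p*log2(p) = 0.523882
  p = 7/35 = 0.200000: log2(p) = -2.321928, -p*log2(p) = 0.464386
H = 0.530713 + 0.523882 + 0.464386 = 1.518981

H = 1.519 bits/symbol


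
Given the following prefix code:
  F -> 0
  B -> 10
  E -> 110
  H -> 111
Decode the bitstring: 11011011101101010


Decoding step by step:
Bits 110 -> E
Bits 110 -> E
Bits 111 -> H
Bits 0 -> F
Bits 110 -> E
Bits 10 -> B
Bits 10 -> B


Decoded message: EEHFEBB


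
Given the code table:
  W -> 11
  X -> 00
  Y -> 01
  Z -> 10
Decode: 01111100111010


Decoding:
01 -> Y
11 -> W
11 -> W
00 -> X
11 -> W
10 -> Z
10 -> Z


Result: YWWXWZZ


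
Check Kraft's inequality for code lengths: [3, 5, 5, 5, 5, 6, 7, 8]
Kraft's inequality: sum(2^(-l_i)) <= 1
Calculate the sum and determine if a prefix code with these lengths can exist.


Sum = 2^(-3) + 2^(-5) + 2^(-5) + 2^(-5) + 2^(-5) + 2^(-6) + 2^(-7) + 2^(-8)
    = 0.125 + 0.03125 + 0.03125 + 0.03125 + 0.03125 + 0.015625 + 0.0078125 + 0.00390625
    = 71/256 = 0.27734375
Since 0.27734375 <= 1, Kraft's inequality IS satisfied.
A prefix code with these lengths CAN exist.

Kraft sum = 0.27734375. Satisfied.


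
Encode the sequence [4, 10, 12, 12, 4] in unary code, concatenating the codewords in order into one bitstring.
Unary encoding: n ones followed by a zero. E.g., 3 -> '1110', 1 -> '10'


Encode each number as n ones followed by a terminating 0:
  4 -> 11110 (5 bits)
  10 -> 11111111110 (11 bits)
  12 -> 1111111111110 (13 bits)
  12 -> 1111111111110 (13 bits)
  4 -> 11110 (5 bits)
Total length = 5 + 11 + 13 + 13 + 5 = 47 bits.

Unary([4, 10, 12, 12, 4]) = 11110111111111101111111111110111111111111011110 (47 bits)


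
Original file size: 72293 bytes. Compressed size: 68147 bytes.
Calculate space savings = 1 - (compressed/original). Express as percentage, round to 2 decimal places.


ratio = compressed/original = 68147/72293 = 0.94265
savings = 1 - ratio = 1 - 0.94265 = 0.05735
as a percentage: 0.05735 * 100 = 5.73%

Space savings = 1 - 68147/72293 = 5.73%


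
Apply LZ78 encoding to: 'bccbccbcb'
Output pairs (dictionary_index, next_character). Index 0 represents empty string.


LZ78 encoding steps:
Dictionary: {0: ''}
Step 1: w='' (idx 0), next='b' -> output (0, 'b'), add 'b' as idx 1
Step 2: w='' (idx 0), next='c' -> output (0, 'c'), add 'c' as idx 2
Step 3: w='c' (idx 2), next='b' -> output (2, 'b'), add 'cb' as idx 3
Step 4: w='c' (idx 2), next='c' -> output (2, 'c'), add 'cc' as idx 4
Step 5: w='b' (idx 1), next='c' -> output (1, 'c'), add 'bc' as idx 5
Step 6: w='b' (idx 1), end of input -> output (1, '')


Encoded: [(0, 'b'), (0, 'c'), (2, 'b'), (2, 'c'), (1, 'c'), (1, '')]


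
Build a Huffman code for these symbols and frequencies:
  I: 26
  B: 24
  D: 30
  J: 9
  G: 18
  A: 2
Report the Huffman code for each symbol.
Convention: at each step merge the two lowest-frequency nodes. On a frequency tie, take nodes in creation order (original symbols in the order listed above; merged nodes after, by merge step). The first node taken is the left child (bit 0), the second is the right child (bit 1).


Huffman tree construction:
Step 1: Merge A(2) + J(9) = 11
Step 2: Merge (A+J)(11) + G(18) = 29
Step 3: Merge B(24) + I(26) = 50
Step 4: Merge ((A+J)+G)(29) + D(30) = 59
Step 5: Merge (B+I)(50) + (((A+J)+G)+D)(59) = 109
Read each symbol's code off the tree from the root (left child = 0, right child = 1).

Codes:
  I: 01 (length 2)
  B: 00 (length 2)
  D: 11 (length 2)
  J: 1001 (length 4)
  G: 101 (length 3)
  A: 1000 (length 4)
Average code length: 258/109 = 2.3670 bits/symbol


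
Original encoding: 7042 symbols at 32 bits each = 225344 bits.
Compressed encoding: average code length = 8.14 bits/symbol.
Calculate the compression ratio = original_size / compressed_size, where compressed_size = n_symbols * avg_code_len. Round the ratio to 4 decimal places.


original_size = n_symbols * orig_bits = 7042 * 32 = 225344 bits
compressed_size = n_symbols * avg_code_len = 7042 * 8.14 = 57321.88 bits
ratio = original_size / compressed_size = 225344 / 57321.88 = 3.9312

Compression ratio = 3.9312


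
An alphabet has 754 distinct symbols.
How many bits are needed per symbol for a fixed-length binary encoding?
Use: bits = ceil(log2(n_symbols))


log2(754) = 9.5584
Bracket: 2^9 = 512 < 754 <= 2^10 = 1024
So ceil(log2(754)) = 10

bits = ceil(log2(754)) = ceil(9.5584) = 10 bits


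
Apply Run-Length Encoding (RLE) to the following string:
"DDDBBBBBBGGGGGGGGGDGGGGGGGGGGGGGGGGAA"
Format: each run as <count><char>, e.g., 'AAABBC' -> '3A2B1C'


Scanning runs left to right:
  i=0: run of 'D' x 3 -> '3D'
  i=3: run of 'B' x 6 -> '6B'
  i=9: run of 'G' x 9 -> '9G'
  i=18: run of 'D' x 1 -> '1D'
  i=19: run of 'G' x 16 -> '16G'
  i=35: run of 'A' x 2 -> '2A'

RLE = 3D6B9G1D16G2A


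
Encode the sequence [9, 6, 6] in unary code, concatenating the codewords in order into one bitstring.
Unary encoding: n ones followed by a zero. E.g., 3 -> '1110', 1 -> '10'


Encode each number as n ones followed by a terminating 0:
  9 -> 1111111110 (10 bits)
  6 -> 1111110 (7 bits)
  6 -> 1111110 (7 bits)
Total length = 10 + 7 + 7 = 24 bits.

Unary([9, 6, 6]) = 111111111011111101111110 (24 bits)


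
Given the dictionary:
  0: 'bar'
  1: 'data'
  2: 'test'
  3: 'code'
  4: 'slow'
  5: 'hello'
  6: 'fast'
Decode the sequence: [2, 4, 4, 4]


Look up each index in the dictionary:
  2 -> 'test'
  4 -> 'slow'
  4 -> 'slow'
  4 -> 'slow'

Decoded: "test slow slow slow"


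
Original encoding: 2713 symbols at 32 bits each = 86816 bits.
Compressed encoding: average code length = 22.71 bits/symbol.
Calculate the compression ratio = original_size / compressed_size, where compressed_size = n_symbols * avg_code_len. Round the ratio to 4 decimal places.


original_size = n_symbols * orig_bits = 2713 * 32 = 86816 bits
compressed_size = n_symbols * avg_code_len = 2713 * 22.71 = 61612.23 bits
ratio = original_size / compressed_size = 86816 / 61612.23 = 1.4091

Compression ratio = 1.4091


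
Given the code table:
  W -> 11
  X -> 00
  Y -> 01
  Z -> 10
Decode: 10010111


Decoding:
10 -> Z
01 -> Y
01 -> Y
11 -> W


Result: ZYYW


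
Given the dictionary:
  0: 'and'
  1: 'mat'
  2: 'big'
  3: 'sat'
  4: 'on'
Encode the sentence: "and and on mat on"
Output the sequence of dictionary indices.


Look up each word in the dictionary:
  'and' -> 0
  'and' -> 0
  'on' -> 4
  'mat' -> 1
  'on' -> 4

Encoded: [0, 0, 4, 1, 4]


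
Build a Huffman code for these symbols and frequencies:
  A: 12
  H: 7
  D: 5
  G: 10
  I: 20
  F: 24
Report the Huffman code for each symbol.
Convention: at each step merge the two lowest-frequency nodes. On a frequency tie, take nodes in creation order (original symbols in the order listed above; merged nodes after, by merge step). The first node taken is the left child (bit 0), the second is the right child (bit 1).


Huffman tree construction:
Step 1: Merge D(5) + H(7) = 12
Step 2: Merge G(10) + A(12) = 22
Step 3: Merge (D+H)(12) + I(20) = 32
Step 4: Merge (G+A)(22) + F(24) = 46
Step 5: Merge ((D+H)+I)(32) + ((G+A)+F)(46) = 78
Read each symbol's code off the tree from the root (left child = 0, right child = 1).

Codes:
  A: 101 (length 3)
  H: 001 (length 3)
  D: 000 (length 3)
  G: 100 (length 3)
  I: 01 (length 2)
  F: 11 (length 2)
Average code length: 190/78 = 2.4359 bits/symbol


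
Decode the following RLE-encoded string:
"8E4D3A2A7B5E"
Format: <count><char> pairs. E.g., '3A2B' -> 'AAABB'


Expanding each <count><char> pair:
  8E -> 'EEEEEEEE'
  4D -> 'DDDD'
  3A -> 'AAA'
  2A -> 'AA'
  7B -> 'BBBBBBB'
  5E -> 'EEEEE'

Decoded = EEEEEEEEDDDDAAAAABBBBBBBEEEEE


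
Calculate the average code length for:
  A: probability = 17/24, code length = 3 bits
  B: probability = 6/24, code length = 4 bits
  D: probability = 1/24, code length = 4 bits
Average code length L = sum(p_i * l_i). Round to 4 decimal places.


Weighted contributions p_i * l_i:
  A: (17/24) * 3 = 51/24
  B: (6/24) * 4 = 24/24
  D: (1/24) * 4 = 4/24
Sum = (51 + 24 + 4)/24 = 79/24

L = 79/24 = 3.2917 bits/symbol


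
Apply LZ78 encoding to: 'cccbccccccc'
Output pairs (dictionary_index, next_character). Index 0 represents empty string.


LZ78 encoding steps:
Dictionary: {0: ''}
Step 1: w='' (idx 0), next='c' -> output (0, 'c'), add 'c' as idx 1
Step 2: w='c' (idx 1), next='c' -> output (1, 'c'), add 'cc' as idx 2
Step 3: w='' (idx 0), next='b' -> output (0, 'b'), add 'b' as idx 3
Step 4: w='cc' (idx 2), next='c' -> output (2, 'c'), add 'ccc' as idx 4
Step 5: w='ccc' (idx 4), next='c' -> output (4, 'c'), add 'cccc' as idx 5


Encoded: [(0, 'c'), (1, 'c'), (0, 'b'), (2, 'c'), (4, 'c')]


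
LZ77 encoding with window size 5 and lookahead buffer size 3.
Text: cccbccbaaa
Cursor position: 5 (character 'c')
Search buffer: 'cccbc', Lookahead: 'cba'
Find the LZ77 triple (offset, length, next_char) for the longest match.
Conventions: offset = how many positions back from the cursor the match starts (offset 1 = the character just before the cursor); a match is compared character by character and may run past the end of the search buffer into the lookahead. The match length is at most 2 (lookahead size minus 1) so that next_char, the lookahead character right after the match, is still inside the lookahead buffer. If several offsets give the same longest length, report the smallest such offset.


Try each offset into the search buffer:
  offset=1 (pos 4, char 'c'): match length 1
  offset=2 (pos 3, char 'b'): match length 0
  offset=3 (pos 2, char 'c'): match length 2
  offset=4 (pos 1, char 'c'): match length 1
  offset=5 (pos 0, char 'c'): match length 1
Longest match has length 2 at offset 3.
next_char = character at position 5 + 2 = 7 -> 'a'

Best match: offset=3, length=2 (matching 'cb' starting at position 2)
LZ77 triple: (3, 2, 'a')


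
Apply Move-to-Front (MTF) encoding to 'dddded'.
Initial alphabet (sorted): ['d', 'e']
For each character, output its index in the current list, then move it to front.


MTF encoding:
'd': index 0 in ['d', 'e'] -> ['d', 'e']
'd': index 0 in ['d', 'e'] -> ['d', 'e']
'd': index 0 in ['d', 'e'] -> ['d', 'e']
'd': index 0 in ['d', 'e'] -> ['d', 'e']
'e': index 1 in ['d', 'e'] -> ['e', 'd']
'd': index 1 in ['e', 'd'] -> ['d', 'e']


Output: [0, 0, 0, 0, 1, 1]


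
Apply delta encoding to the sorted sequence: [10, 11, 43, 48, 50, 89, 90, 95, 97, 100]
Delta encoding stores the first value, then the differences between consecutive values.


First value: 10
Deltas:
  11 - 10 = 1
  43 - 11 = 32
  48 - 43 = 5
  50 - 48 = 2
  89 - 50 = 39
  90 - 89 = 1
  95 - 90 = 5
  97 - 95 = 2
  100 - 97 = 3


Delta encoded: [10, 1, 32, 5, 2, 39, 1, 5, 2, 3]


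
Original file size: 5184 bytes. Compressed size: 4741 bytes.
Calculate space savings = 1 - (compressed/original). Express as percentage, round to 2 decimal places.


ratio = compressed/original = 4741/5184 = 0.914545
savings = 1 - ratio = 1 - 0.914545 = 0.085455
as a percentage: 0.085455 * 100 = 8.55%

Space savings = 1 - 4741/5184 = 8.55%


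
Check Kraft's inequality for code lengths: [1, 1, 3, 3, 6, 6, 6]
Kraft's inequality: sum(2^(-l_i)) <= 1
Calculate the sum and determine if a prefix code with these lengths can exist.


Sum = 2^(-1) + 2^(-1) + 2^(-3) + 2^(-3) + 2^(-6) + 2^(-6) + 2^(-6)
    = 0.5 + 0.5 + 0.125 + 0.125 + 0.015625 + 0.015625 + 0.015625
    = 83/64 = 1.296875
Since 1.296875 > 1, Kraft's inequality is NOT satisfied.
A prefix code with these lengths CANNOT exist.

Kraft sum = 1.296875. Not satisfied.


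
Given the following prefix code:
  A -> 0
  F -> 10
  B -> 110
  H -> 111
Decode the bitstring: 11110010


Decoding step by step:
Bits 111 -> H
Bits 10 -> F
Bits 0 -> A
Bits 10 -> F


Decoded message: HFAF


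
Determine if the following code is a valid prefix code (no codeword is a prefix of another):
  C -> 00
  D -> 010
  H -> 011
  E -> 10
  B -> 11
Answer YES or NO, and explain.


Checking each pair (does one codeword prefix another?):
  C='00' vs D='010': no prefix
  C='00' vs H='011': no prefix
  C='00' vs E='10': no prefix
  C='00' vs B='11': no prefix
  D='010' vs C='00': no prefix
  D='010' vs H='011': no prefix
  D='010' vs E='10': no prefix
  D='010' vs B='11': no prefix
  H='011' vs C='00': no prefix
  H='011' vs D='010': no prefix
  H='011' vs E='10': no prefix
  H='011' vs B='11': no prefix
  E='10' vs C='00': no prefix
  E='10' vs D='010': no prefix
  E='10' vs H='011': no prefix
  E='10' vs B='11': no prefix
  B='11' vs C='00': no prefix
  B='11' vs D='010': no prefix
  B='11' vs H='011': no prefix
  B='11' vs E='10': no prefix
No violation found over all pairs.

YES -- this is a valid prefix code. No codeword is a prefix of any other codeword.


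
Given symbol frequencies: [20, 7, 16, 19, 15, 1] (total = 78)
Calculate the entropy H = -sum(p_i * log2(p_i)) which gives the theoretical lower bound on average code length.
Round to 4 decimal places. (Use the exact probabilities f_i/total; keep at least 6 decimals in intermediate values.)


Per-symbol terms -p_i * log2(p_i) with p_i = f_i/78:
  p = 20/78 = 0.256410: log2(p) = -1.963474, -p*log2(p) = 0.503455
  p = 7/78 = 0.089744: log2(p) = -3.478047, -p*log2(p) = 0.312132
  p = 16/78 = 0.205128: log2(p) = -2.285402, -p*log2(p) = 0.468800
  p = 19/78 = 0.243590: log2(p) = -2.037475, -p*log2(p) = 0.496308
  p = 15/78 = 0.192308: log2(p) = -2.378512, -p*log2(p) = 0.457406
  p = 1/78 = 0.012821: log2(p) = -6.285402, -p*log2(p) = 0.080582
H = 0.503455 + 0.312132 + 0.468800 + 0.496308 + 0.457406 + 0.080582 = 2.318683

H = 2.3187 bits/symbol


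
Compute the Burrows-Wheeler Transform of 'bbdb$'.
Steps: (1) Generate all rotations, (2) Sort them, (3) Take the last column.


Rotations (sorted):
  0: $bbdb -> last char: b
  1: b$bbd -> last char: d
  2: bbdb$ -> last char: $
  3: bdb$b -> last char: b
  4: db$bb -> last char: b


BWT = bd$bb


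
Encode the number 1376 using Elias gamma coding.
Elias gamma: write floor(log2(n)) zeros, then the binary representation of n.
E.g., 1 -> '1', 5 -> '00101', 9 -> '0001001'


num_bits = floor(log2(1376)) + 1 = 11
leading_zeros = num_bits - 1 = 10
binary(1376) = 10101100000

Elias gamma(1376) = '0000000000' + '10101100000' = 000000000010101100000 (21 bits)


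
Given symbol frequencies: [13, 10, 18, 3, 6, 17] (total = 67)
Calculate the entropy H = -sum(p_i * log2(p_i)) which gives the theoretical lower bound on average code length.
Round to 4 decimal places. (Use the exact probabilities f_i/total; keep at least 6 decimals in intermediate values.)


Per-symbol terms -p_i * log2(p_i) with p_i = f_i/67:
  p = 13/67 = 0.194030: log2(p) = -2.365649, -p*log2(p) = 0.459007
  p = 10/67 = 0.149254: log2(p) = -2.744161, -p*log2(p) = 0.409576
  p = 18/67 = 0.268657: log2(p) = -1.896164, -p*log2(p) = 0.509417
  p = 3/67 = 0.044776: log2(p) = -4.481127, -p*log2(p) = 0.200647
  p = 6/67 = 0.089552: log2(p) = -3.481127, -p*log2(p) = 0.311743
  p = 17/67 = 0.253731: log2(p) = -1.978626, -p*log2(p) = 0.502040
H = 0.459007 + 0.409576 + 0.509417 + 0.200647 + 0.311743 + 0.502040 = 2.392430

H = 2.3924 bits/symbol


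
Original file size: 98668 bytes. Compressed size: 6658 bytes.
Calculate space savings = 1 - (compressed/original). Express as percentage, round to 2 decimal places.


ratio = compressed/original = 6658/98668 = 0.067479
savings = 1 - ratio = 1 - 0.067479 = 0.932521
as a percentage: 0.932521 * 100 = 93.25%

Space savings = 1 - 6658/98668 = 93.25%


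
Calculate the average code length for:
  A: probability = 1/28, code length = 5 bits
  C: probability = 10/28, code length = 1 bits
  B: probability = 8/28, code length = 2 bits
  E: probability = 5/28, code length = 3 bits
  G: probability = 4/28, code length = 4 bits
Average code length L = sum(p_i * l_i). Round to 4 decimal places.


Weighted contributions p_i * l_i:
  A: (1/28) * 5 = 5/28
  C: (10/28) * 1 = 10/28
  B: (8/28) * 2 = 16/28
  E: (5/28) * 3 = 15/28
  G: (4/28) * 4 = 16/28
Sum = (5 + 10 + 16 + 15 + 16)/28 = 62/28

L = 62/28 = 2.2143 bits/symbol


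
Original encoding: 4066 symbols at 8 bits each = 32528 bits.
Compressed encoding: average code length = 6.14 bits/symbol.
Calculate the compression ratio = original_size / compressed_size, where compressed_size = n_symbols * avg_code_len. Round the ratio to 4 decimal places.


original_size = n_symbols * orig_bits = 4066 * 8 = 32528 bits
compressed_size = n_symbols * avg_code_len = 4066 * 6.14 = 24965.24 bits
ratio = original_size / compressed_size = 32528 / 24965.24 = 1.3029

Compression ratio = 1.3029


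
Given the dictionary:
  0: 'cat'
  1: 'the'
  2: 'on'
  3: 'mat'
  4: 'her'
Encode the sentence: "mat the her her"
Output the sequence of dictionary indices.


Look up each word in the dictionary:
  'mat' -> 3
  'the' -> 1
  'her' -> 4
  'her' -> 4

Encoded: [3, 1, 4, 4]


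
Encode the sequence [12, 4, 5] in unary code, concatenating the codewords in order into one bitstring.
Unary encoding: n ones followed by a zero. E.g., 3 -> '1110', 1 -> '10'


Encode each number as n ones followed by a terminating 0:
  12 -> 1111111111110 (13 bits)
  4 -> 11110 (5 bits)
  5 -> 111110 (6 bits)
Total length = 13 + 5 + 6 = 24 bits.

Unary([12, 4, 5]) = 111111111111011110111110 (24 bits)


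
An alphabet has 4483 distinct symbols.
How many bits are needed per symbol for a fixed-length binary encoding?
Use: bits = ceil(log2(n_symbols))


log2(4483) = 12.1302
Bracket: 2^12 = 4096 < 4483 <= 2^13 = 8192
So ceil(log2(4483)) = 13

bits = ceil(log2(4483)) = ceil(12.1302) = 13 bits


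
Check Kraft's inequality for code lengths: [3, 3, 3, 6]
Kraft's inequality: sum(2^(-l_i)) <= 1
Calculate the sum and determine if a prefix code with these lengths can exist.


Sum = 2^(-3) + 2^(-3) + 2^(-3) + 2^(-6)
    = 0.125 + 0.125 + 0.125 + 0.015625
    = 25/64 = 0.390625
Since 0.390625 <= 1, Kraft's inequality IS satisfied.
A prefix code with these lengths CAN exist.

Kraft sum = 0.390625. Satisfied.
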